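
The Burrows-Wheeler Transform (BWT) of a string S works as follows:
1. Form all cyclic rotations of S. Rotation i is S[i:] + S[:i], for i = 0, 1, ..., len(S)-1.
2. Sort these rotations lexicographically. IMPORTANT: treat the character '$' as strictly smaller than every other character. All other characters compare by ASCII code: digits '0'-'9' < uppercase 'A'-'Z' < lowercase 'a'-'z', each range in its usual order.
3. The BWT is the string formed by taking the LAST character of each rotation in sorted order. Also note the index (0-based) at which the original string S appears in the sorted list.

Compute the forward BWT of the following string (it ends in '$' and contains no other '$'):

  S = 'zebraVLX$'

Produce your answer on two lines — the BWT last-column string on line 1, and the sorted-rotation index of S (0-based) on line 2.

Answer: XVaLrezb$
8

Derivation:
All 9 rotations (rotation i = S[i:]+S[:i]):
  rot[0] = zebraVLX$
  rot[1] = ebraVLX$z
  rot[2] = braVLX$ze
  rot[3] = raVLX$zeb
  rot[4] = aVLX$zebr
  rot[5] = VLX$zebra
  rot[6] = LX$zebraV
  rot[7] = X$zebraVL
  rot[8] = $zebraVLX
Sorted (with $ < everything):
  sorted[0] = $zebraVLX  (last char: 'X')
  sorted[1] = LX$zebraV  (last char: 'V')
  sorted[2] = VLX$zebra  (last char: 'a')
  sorted[3] = X$zebraVL  (last char: 'L')
  sorted[4] = aVLX$zebr  (last char: 'r')
  sorted[5] = braVLX$ze  (last char: 'e')
  sorted[6] = ebraVLX$z  (last char: 'z')
  sorted[7] = raVLX$zeb  (last char: 'b')
  sorted[8] = zebraVLX$  (last char: '$')
Last column: XVaLrezb$
Original string S is at sorted index 8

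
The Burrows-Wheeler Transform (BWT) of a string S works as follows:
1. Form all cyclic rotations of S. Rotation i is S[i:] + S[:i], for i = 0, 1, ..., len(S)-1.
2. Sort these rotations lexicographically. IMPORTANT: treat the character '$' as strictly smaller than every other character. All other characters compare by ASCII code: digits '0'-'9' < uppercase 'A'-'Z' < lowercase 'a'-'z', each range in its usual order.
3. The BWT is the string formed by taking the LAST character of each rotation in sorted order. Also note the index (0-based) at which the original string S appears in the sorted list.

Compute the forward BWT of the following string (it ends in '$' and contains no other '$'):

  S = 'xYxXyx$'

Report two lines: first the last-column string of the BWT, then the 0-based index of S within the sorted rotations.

Answer: xxxyY$X
5

Derivation:
All 7 rotations (rotation i = S[i:]+S[:i]):
  rot[0] = xYxXyx$
  rot[1] = YxXyx$x
  rot[2] = xXyx$xY
  rot[3] = Xyx$xYx
  rot[4] = yx$xYxX
  rot[5] = x$xYxXy
  rot[6] = $xYxXyx
Sorted (with $ < everything):
  sorted[0] = $xYxXyx  (last char: 'x')
  sorted[1] = Xyx$xYx  (last char: 'x')
  sorted[2] = YxXyx$x  (last char: 'x')
  sorted[3] = x$xYxXy  (last char: 'y')
  sorted[4] = xXyx$xY  (last char: 'Y')
  sorted[5] = xYxXyx$  (last char: '$')
  sorted[6] = yx$xYxX  (last char: 'X')
Last column: xxxyY$X
Original string S is at sorted index 5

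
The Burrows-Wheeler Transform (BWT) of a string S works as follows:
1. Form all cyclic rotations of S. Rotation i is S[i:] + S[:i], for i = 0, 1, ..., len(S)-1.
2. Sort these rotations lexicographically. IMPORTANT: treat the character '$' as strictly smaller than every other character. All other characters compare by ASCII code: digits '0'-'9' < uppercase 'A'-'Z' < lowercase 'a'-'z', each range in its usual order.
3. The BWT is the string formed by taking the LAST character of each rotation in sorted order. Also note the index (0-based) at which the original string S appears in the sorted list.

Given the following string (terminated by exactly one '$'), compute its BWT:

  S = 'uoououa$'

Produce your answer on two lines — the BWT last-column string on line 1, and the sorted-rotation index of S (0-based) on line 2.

All 8 rotations (rotation i = S[i:]+S[:i]):
  rot[0] = uoououa$
  rot[1] = oououa$u
  rot[2] = ououa$uo
  rot[3] = uoua$uoo
  rot[4] = oua$uoou
  rot[5] = ua$uoouo
  rot[6] = a$uoouou
  rot[7] = $uoououa
Sorted (with $ < everything):
  sorted[0] = $uoououa  (last char: 'a')
  sorted[1] = a$uoouou  (last char: 'u')
  sorted[2] = oououa$u  (last char: 'u')
  sorted[3] = oua$uoou  (last char: 'u')
  sorted[4] = ououa$uo  (last char: 'o')
  sorted[5] = ua$uoouo  (last char: 'o')
  sorted[6] = uoououa$  (last char: '$')
  sorted[7] = uoua$uoo  (last char: 'o')
Last column: auuuoo$o
Original string S is at sorted index 6

Answer: auuuoo$o
6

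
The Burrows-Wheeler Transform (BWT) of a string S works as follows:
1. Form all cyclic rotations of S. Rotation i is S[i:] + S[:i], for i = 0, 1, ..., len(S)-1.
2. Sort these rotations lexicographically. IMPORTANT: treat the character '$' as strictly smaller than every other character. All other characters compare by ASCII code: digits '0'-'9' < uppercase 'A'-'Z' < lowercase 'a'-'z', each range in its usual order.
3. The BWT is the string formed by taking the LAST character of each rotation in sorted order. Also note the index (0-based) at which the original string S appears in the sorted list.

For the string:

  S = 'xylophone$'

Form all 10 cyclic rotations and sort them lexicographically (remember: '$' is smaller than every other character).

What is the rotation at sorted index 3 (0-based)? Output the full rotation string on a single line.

All 10 rotations (rotation i = S[i:]+S[:i]):
  rot[0] = xylophone$
  rot[1] = ylophone$x
  rot[2] = lophone$xy
  rot[3] = ophone$xyl
  rot[4] = phone$xylo
  rot[5] = hone$xylop
  rot[6] = one$xyloph
  rot[7] = ne$xylopho
  rot[8] = e$xylophon
  rot[9] = $xylophone
Sorted (with $ < everything):
  sorted[0] = $xylophone
  sorted[1] = e$xylophon
  sorted[2] = hone$xylop
  sorted[3] = lophone$xy
  sorted[4] = ne$xylopho
  sorted[5] = one$xyloph
  sorted[6] = ophone$xyl
  sorted[7] = phone$xylo
  sorted[8] = xylophone$
  sorted[9] = ylophone$x
sorted[3] = lophone$xy

Answer: lophone$xy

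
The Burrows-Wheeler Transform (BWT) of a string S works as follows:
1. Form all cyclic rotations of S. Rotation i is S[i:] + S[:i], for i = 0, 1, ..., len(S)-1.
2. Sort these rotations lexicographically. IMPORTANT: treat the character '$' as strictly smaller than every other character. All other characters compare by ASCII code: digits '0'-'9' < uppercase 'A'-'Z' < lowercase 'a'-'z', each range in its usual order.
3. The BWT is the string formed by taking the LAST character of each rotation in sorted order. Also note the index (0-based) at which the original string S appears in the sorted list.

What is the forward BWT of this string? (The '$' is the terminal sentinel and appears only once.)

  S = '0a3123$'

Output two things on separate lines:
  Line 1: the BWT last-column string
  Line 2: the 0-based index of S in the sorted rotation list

All 7 rotations (rotation i = S[i:]+S[:i]):
  rot[0] = 0a3123$
  rot[1] = a3123$0
  rot[2] = 3123$0a
  rot[3] = 123$0a3
  rot[4] = 23$0a31
  rot[5] = 3$0a312
  rot[6] = $0a3123
Sorted (with $ < everything):
  sorted[0] = $0a3123  (last char: '3')
  sorted[1] = 0a3123$  (last char: '$')
  sorted[2] = 123$0a3  (last char: '3')
  sorted[3] = 23$0a31  (last char: '1')
  sorted[4] = 3$0a312  (last char: '2')
  sorted[5] = 3123$0a  (last char: 'a')
  sorted[6] = a3123$0  (last char: '0')
Last column: 3$312a0
Original string S is at sorted index 1

Answer: 3$312a0
1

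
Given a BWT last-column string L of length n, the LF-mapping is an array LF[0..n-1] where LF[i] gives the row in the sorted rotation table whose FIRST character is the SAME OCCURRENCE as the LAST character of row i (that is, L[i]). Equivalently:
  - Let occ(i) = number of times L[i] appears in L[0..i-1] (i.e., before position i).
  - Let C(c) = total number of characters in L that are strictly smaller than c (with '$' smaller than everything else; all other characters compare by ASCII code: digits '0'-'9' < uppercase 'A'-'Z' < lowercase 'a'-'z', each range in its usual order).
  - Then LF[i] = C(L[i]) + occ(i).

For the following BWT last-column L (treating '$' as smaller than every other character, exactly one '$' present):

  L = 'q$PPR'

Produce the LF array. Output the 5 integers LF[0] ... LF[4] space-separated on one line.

Answer: 4 0 1 2 3

Derivation:
Char counts: '$':1, 'P':2, 'R':1, 'q':1
C (first-col start): C('$')=0, C('P')=1, C('R')=3, C('q')=4
L[0]='q': occ=0, LF[0]=C('q')+0=4+0=4
L[1]='$': occ=0, LF[1]=C('$')+0=0+0=0
L[2]='P': occ=0, LF[2]=C('P')+0=1+0=1
L[3]='P': occ=1, LF[3]=C('P')+1=1+1=2
L[4]='R': occ=0, LF[4]=C('R')+0=3+0=3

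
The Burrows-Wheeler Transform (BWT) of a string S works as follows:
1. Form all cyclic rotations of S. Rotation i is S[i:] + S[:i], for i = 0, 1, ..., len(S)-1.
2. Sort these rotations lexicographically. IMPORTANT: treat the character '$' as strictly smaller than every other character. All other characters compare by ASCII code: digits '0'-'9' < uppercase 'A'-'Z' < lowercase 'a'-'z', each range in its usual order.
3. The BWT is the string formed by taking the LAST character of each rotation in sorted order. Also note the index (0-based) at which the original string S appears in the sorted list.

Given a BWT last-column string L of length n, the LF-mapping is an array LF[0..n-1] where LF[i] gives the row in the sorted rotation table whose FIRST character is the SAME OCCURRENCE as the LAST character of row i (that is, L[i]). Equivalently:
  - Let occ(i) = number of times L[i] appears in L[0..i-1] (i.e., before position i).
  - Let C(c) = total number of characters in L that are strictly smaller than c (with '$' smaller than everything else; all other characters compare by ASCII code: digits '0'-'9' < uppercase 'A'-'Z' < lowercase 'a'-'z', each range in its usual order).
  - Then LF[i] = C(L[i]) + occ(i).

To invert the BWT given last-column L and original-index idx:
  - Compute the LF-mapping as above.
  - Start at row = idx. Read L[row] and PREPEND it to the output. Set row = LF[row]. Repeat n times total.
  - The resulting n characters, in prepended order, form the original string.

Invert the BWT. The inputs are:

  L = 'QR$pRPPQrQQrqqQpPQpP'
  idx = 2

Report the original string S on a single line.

LF mapping: 5 11 0 13 12 1 2 6 18 7 8 19 16 17 9 14 3 10 15 4
Walk LF starting at row 2, prepending L[row]:
  step 1: row=2, L[2]='$', prepend. Next row=LF[2]=0
  step 2: row=0, L[0]='Q', prepend. Next row=LF[0]=5
  step 3: row=5, L[5]='P', prepend. Next row=LF[5]=1
  step 4: row=1, L[1]='R', prepend. Next row=LF[1]=11
  step 5: row=11, L[11]='r', prepend. Next row=LF[11]=19
  step 6: row=19, L[19]='P', prepend. Next row=LF[19]=4
  step 7: row=4, L[4]='R', prepend. Next row=LF[4]=12
  step 8: row=12, L[12]='q', prepend. Next row=LF[12]=16
  step 9: row=16, L[16]='P', prepend. Next row=LF[16]=3
  step 10: row=3, L[3]='p', prepend. Next row=LF[3]=13
  step 11: row=13, L[13]='q', prepend. Next row=LF[13]=17
  step 12: row=17, L[17]='Q', prepend. Next row=LF[17]=10
  step 13: row=10, L[10]='Q', prepend. Next row=LF[10]=8
  step 14: row=8, L[8]='r', prepend. Next row=LF[8]=18
  step 15: row=18, L[18]='p', prepend. Next row=LF[18]=15
  step 16: row=15, L[15]='p', prepend. Next row=LF[15]=14
  step 17: row=14, L[14]='Q', prepend. Next row=LF[14]=9
  step 18: row=9, L[9]='Q', prepend. Next row=LF[9]=7
  step 19: row=7, L[7]='Q', prepend. Next row=LF[7]=6
  step 20: row=6, L[6]='P', prepend. Next row=LF[6]=2
Reversed output: PQQQpprQQqpPqRPrRPQ$

Answer: PQQQpprQQqpPqRPrRPQ$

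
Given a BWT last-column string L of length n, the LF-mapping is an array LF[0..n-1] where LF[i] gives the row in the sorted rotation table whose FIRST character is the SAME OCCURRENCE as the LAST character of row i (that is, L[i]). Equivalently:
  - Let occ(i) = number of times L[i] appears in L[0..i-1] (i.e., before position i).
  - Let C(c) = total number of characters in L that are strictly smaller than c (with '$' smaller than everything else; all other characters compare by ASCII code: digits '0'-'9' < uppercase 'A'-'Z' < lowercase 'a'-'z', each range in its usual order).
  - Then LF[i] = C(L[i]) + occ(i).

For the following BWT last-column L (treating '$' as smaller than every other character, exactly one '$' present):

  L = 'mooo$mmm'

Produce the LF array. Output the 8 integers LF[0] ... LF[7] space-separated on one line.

Answer: 1 5 6 7 0 2 3 4

Derivation:
Char counts: '$':1, 'm':4, 'o':3
C (first-col start): C('$')=0, C('m')=1, C('o')=5
L[0]='m': occ=0, LF[0]=C('m')+0=1+0=1
L[1]='o': occ=0, LF[1]=C('o')+0=5+0=5
L[2]='o': occ=1, LF[2]=C('o')+1=5+1=6
L[3]='o': occ=2, LF[3]=C('o')+2=5+2=7
L[4]='$': occ=0, LF[4]=C('$')+0=0+0=0
L[5]='m': occ=1, LF[5]=C('m')+1=1+1=2
L[6]='m': occ=2, LF[6]=C('m')+2=1+2=3
L[7]='m': occ=3, LF[7]=C('m')+3=1+3=4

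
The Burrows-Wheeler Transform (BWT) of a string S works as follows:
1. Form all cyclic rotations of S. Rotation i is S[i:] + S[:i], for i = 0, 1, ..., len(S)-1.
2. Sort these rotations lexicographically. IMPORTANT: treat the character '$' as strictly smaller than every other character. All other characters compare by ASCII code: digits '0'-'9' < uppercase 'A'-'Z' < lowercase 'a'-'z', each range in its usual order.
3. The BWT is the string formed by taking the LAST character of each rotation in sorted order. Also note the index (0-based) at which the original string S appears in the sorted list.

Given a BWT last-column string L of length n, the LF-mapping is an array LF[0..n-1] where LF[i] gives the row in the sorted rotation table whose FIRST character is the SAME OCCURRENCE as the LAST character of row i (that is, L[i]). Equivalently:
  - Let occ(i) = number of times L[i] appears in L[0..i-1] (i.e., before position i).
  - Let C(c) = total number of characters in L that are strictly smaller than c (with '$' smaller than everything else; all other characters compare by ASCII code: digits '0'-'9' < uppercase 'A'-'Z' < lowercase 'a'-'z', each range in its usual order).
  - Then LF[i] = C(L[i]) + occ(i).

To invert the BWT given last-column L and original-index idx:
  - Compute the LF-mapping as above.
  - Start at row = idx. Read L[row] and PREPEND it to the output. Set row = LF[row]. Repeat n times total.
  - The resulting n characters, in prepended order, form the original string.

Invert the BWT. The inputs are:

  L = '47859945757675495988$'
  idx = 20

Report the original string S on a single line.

LF mapping: 1 10 14 4 17 18 2 5 11 6 12 9 13 7 3 19 8 20 15 16 0
Walk LF starting at row 20, prepending L[row]:
  step 1: row=20, L[20]='$', prepend. Next row=LF[20]=0
  step 2: row=0, L[0]='4', prepend. Next row=LF[0]=1
  step 3: row=1, L[1]='7', prepend. Next row=LF[1]=10
  step 4: row=10, L[10]='7', prepend. Next row=LF[10]=12
  step 5: row=12, L[12]='7', prepend. Next row=LF[12]=13
  step 6: row=13, L[13]='5', prepend. Next row=LF[13]=7
  step 7: row=7, L[7]='5', prepend. Next row=LF[7]=5
  step 8: row=5, L[5]='9', prepend. Next row=LF[5]=18
  step 9: row=18, L[18]='8', prepend. Next row=LF[18]=15
  step 10: row=15, L[15]='9', prepend. Next row=LF[15]=19
  step 11: row=19, L[19]='8', prepend. Next row=LF[19]=16
  step 12: row=16, L[16]='5', prepend. Next row=LF[16]=8
  step 13: row=8, L[8]='7', prepend. Next row=LF[8]=11
  step 14: row=11, L[11]='6', prepend. Next row=LF[11]=9
  step 15: row=9, L[9]='5', prepend. Next row=LF[9]=6
  step 16: row=6, L[6]='4', prepend. Next row=LF[6]=2
  step 17: row=2, L[2]='8', prepend. Next row=LF[2]=14
  step 18: row=14, L[14]='4', prepend. Next row=LF[14]=3
  step 19: row=3, L[3]='5', prepend. Next row=LF[3]=4
  step 20: row=4, L[4]='9', prepend. Next row=LF[4]=17
  step 21: row=17, L[17]='9', prepend. Next row=LF[17]=20
Reversed output: 99548456758989557774$

Answer: 99548456758989557774$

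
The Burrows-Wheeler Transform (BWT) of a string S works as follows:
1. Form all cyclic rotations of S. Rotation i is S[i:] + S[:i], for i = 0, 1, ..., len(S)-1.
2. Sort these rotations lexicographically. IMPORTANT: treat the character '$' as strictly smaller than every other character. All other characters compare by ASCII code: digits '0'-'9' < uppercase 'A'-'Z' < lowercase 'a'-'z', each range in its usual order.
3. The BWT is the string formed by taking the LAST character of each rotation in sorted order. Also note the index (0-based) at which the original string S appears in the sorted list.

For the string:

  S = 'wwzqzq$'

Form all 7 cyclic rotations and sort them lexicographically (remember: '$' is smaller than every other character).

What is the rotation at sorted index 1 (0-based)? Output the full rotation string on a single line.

Answer: q$wwzqz

Derivation:
All 7 rotations (rotation i = S[i:]+S[:i]):
  rot[0] = wwzqzq$
  rot[1] = wzqzq$w
  rot[2] = zqzq$ww
  rot[3] = qzq$wwz
  rot[4] = zq$wwzq
  rot[5] = q$wwzqz
  rot[6] = $wwzqzq
Sorted (with $ < everything):
  sorted[0] = $wwzqzq
  sorted[1] = q$wwzqz
  sorted[2] = qzq$wwz
  sorted[3] = wwzqzq$
  sorted[4] = wzqzq$w
  sorted[5] = zq$wwzq
  sorted[6] = zqzq$ww
sorted[1] = q$wwzqz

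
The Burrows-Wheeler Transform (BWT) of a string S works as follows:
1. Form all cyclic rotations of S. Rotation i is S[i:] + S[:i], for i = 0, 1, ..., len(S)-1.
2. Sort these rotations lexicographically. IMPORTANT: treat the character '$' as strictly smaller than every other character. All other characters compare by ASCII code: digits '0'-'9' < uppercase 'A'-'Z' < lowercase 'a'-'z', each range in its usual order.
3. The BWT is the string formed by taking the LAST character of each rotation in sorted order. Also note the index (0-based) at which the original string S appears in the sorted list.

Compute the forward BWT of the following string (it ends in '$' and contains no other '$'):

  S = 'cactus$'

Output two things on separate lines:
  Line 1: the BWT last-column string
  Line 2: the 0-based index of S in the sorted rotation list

Answer: sc$auct
2

Derivation:
All 7 rotations (rotation i = S[i:]+S[:i]):
  rot[0] = cactus$
  rot[1] = actus$c
  rot[2] = ctus$ca
  rot[3] = tus$cac
  rot[4] = us$cact
  rot[5] = s$cactu
  rot[6] = $cactus
Sorted (with $ < everything):
  sorted[0] = $cactus  (last char: 's')
  sorted[1] = actus$c  (last char: 'c')
  sorted[2] = cactus$  (last char: '$')
  sorted[3] = ctus$ca  (last char: 'a')
  sorted[4] = s$cactu  (last char: 'u')
  sorted[5] = tus$cac  (last char: 'c')
  sorted[6] = us$cact  (last char: 't')
Last column: sc$auct
Original string S is at sorted index 2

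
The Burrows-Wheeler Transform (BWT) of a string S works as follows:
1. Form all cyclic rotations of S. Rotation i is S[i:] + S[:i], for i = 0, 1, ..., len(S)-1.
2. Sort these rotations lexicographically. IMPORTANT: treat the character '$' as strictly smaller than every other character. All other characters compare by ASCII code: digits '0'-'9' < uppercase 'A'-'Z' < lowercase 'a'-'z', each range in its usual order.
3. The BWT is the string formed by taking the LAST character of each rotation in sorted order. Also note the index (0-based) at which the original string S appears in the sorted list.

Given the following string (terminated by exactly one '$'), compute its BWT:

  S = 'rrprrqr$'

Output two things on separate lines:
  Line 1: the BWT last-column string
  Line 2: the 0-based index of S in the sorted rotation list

Answer: rrrqrr$p
6

Derivation:
All 8 rotations (rotation i = S[i:]+S[:i]):
  rot[0] = rrprrqr$
  rot[1] = rprrqr$r
  rot[2] = prrqr$rr
  rot[3] = rrqr$rrp
  rot[4] = rqr$rrpr
  rot[5] = qr$rrprr
  rot[6] = r$rrprrq
  rot[7] = $rrprrqr
Sorted (with $ < everything):
  sorted[0] = $rrprrqr  (last char: 'r')
  sorted[1] = prrqr$rr  (last char: 'r')
  sorted[2] = qr$rrprr  (last char: 'r')
  sorted[3] = r$rrprrq  (last char: 'q')
  sorted[4] = rprrqr$r  (last char: 'r')
  sorted[5] = rqr$rrpr  (last char: 'r')
  sorted[6] = rrprrqr$  (last char: '$')
  sorted[7] = rrqr$rrp  (last char: 'p')
Last column: rrrqrr$p
Original string S is at sorted index 6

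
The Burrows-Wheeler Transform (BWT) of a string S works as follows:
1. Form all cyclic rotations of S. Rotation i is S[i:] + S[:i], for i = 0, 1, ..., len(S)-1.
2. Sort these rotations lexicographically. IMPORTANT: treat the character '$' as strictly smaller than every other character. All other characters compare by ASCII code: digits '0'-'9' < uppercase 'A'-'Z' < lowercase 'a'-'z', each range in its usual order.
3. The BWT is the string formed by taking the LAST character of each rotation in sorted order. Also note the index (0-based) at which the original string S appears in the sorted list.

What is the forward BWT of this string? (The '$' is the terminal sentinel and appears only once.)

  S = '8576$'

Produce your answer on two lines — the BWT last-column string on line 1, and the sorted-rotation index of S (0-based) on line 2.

All 5 rotations (rotation i = S[i:]+S[:i]):
  rot[0] = 8576$
  rot[1] = 576$8
  rot[2] = 76$85
  rot[3] = 6$857
  rot[4] = $8576
Sorted (with $ < everything):
  sorted[0] = $8576  (last char: '6')
  sorted[1] = 576$8  (last char: '8')
  sorted[2] = 6$857  (last char: '7')
  sorted[3] = 76$85  (last char: '5')
  sorted[4] = 8576$  (last char: '$')
Last column: 6875$
Original string S is at sorted index 4

Answer: 6875$
4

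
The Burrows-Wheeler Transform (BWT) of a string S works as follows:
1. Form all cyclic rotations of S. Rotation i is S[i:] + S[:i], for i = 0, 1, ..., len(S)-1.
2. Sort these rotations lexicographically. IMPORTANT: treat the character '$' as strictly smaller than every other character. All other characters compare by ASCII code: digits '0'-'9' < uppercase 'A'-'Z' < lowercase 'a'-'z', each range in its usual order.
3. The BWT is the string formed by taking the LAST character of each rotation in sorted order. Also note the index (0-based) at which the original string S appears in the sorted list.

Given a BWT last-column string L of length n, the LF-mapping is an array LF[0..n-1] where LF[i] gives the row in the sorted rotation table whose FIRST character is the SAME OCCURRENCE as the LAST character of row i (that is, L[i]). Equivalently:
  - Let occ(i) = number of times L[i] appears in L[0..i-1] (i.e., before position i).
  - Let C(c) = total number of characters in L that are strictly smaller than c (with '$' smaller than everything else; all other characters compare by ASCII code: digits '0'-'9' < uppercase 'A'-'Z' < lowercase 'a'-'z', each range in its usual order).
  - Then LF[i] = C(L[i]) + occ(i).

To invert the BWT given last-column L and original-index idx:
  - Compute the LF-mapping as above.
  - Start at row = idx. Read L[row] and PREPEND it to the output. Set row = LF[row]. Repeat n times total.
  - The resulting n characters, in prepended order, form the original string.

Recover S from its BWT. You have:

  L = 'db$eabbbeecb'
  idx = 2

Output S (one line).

LF mapping: 8 2 0 9 1 3 4 5 10 11 7 6
Walk LF starting at row 2, prepending L[row]:
  step 1: row=2, L[2]='$', prepend. Next row=LF[2]=0
  step 2: row=0, L[0]='d', prepend. Next row=LF[0]=8
  step 3: row=8, L[8]='e', prepend. Next row=LF[8]=10
  step 4: row=10, L[10]='c', prepend. Next row=LF[10]=7
  step 5: row=7, L[7]='b', prepend. Next row=LF[7]=5
  step 6: row=5, L[5]='b', prepend. Next row=LF[5]=3
  step 7: row=3, L[3]='e', prepend. Next row=LF[3]=9
  step 8: row=9, L[9]='e', prepend. Next row=LF[9]=11
  step 9: row=11, L[11]='b', prepend. Next row=LF[11]=6
  step 10: row=6, L[6]='b', prepend. Next row=LF[6]=4
  step 11: row=4, L[4]='a', prepend. Next row=LF[4]=1
  step 12: row=1, L[1]='b', prepend. Next row=LF[1]=2
Reversed output: babbeebbced$

Answer: babbeebbced$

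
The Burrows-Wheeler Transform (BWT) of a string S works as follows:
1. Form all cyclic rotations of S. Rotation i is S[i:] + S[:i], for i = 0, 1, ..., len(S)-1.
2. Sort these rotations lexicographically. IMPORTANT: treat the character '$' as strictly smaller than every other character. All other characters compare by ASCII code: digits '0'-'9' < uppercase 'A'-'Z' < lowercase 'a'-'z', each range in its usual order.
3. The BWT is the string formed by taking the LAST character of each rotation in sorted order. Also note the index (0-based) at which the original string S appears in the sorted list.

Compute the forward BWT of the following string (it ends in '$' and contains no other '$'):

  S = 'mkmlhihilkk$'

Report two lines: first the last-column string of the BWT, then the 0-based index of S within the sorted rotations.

All 12 rotations (rotation i = S[i:]+S[:i]):
  rot[0] = mkmlhihilkk$
  rot[1] = kmlhihilkk$m
  rot[2] = mlhihilkk$mk
  rot[3] = lhihilkk$mkm
  rot[4] = hihilkk$mkml
  rot[5] = ihilkk$mkmlh
  rot[6] = hilkk$mkmlhi
  rot[7] = ilkk$mkmlhih
  rot[8] = lkk$mkmlhihi
  rot[9] = kk$mkmlhihil
  rot[10] = k$mkmlhihilk
  rot[11] = $mkmlhihilkk
Sorted (with $ < everything):
  sorted[0] = $mkmlhihilkk  (last char: 'k')
  sorted[1] = hihilkk$mkml  (last char: 'l')
  sorted[2] = hilkk$mkmlhi  (last char: 'i')
  sorted[3] = ihilkk$mkmlh  (last char: 'h')
  sorted[4] = ilkk$mkmlhih  (last char: 'h')
  sorted[5] = k$mkmlhihilk  (last char: 'k')
  sorted[6] = kk$mkmlhihil  (last char: 'l')
  sorted[7] = kmlhihilkk$m  (last char: 'm')
  sorted[8] = lhihilkk$mkm  (last char: 'm')
  sorted[9] = lkk$mkmlhihi  (last char: 'i')
  sorted[10] = mkmlhihilkk$  (last char: '$')
  sorted[11] = mlhihilkk$mk  (last char: 'k')
Last column: klihhklmmi$k
Original string S is at sorted index 10

Answer: klihhklmmi$k
10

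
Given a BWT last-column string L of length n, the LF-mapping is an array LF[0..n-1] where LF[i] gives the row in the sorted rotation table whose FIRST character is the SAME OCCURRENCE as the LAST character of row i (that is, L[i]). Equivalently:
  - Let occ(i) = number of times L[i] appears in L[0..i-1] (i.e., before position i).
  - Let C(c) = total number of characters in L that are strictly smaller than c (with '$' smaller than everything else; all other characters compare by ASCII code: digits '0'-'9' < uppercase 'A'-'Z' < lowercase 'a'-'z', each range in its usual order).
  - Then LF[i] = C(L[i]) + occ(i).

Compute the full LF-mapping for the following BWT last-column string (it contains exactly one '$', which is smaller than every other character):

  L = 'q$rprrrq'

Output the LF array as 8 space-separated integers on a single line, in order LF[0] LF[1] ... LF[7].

Answer: 2 0 4 1 5 6 7 3

Derivation:
Char counts: '$':1, 'p':1, 'q':2, 'r':4
C (first-col start): C('$')=0, C('p')=1, C('q')=2, C('r')=4
L[0]='q': occ=0, LF[0]=C('q')+0=2+0=2
L[1]='$': occ=0, LF[1]=C('$')+0=0+0=0
L[2]='r': occ=0, LF[2]=C('r')+0=4+0=4
L[3]='p': occ=0, LF[3]=C('p')+0=1+0=1
L[4]='r': occ=1, LF[4]=C('r')+1=4+1=5
L[5]='r': occ=2, LF[5]=C('r')+2=4+2=6
L[6]='r': occ=3, LF[6]=C('r')+3=4+3=7
L[7]='q': occ=1, LF[7]=C('q')+1=2+1=3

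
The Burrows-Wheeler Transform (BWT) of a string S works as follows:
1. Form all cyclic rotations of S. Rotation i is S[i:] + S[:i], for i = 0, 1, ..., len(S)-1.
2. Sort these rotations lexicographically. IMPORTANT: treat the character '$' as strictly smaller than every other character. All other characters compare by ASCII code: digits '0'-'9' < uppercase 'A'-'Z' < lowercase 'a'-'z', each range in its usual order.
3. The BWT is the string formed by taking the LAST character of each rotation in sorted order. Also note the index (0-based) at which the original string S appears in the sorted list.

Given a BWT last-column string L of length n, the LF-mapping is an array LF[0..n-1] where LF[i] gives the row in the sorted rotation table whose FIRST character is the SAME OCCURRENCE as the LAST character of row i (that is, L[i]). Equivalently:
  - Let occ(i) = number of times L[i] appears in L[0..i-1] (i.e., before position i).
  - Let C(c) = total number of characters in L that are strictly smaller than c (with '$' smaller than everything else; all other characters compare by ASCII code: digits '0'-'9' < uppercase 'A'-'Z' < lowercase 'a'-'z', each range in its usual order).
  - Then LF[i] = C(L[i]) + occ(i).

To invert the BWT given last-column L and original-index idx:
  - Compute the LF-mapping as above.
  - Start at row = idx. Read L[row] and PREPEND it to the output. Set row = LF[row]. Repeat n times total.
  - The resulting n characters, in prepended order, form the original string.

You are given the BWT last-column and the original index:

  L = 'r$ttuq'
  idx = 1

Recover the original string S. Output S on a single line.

LF mapping: 2 0 3 4 5 1
Walk LF starting at row 1, prepending L[row]:
  step 1: row=1, L[1]='$', prepend. Next row=LF[1]=0
  step 2: row=0, L[0]='r', prepend. Next row=LF[0]=2
  step 3: row=2, L[2]='t', prepend. Next row=LF[2]=3
  step 4: row=3, L[3]='t', prepend. Next row=LF[3]=4
  step 5: row=4, L[4]='u', prepend. Next row=LF[4]=5
  step 6: row=5, L[5]='q', prepend. Next row=LF[5]=1
Reversed output: quttr$

Answer: quttr$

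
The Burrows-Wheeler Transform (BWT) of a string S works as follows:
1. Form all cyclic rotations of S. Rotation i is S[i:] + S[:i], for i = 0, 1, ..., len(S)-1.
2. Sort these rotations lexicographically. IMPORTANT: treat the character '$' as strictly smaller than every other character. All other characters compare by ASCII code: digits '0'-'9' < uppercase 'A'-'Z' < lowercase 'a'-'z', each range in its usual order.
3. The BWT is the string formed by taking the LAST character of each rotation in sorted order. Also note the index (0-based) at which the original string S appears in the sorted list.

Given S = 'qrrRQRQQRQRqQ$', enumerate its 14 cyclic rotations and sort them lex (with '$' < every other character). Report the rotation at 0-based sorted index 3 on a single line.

Answer: QRQQRQRqQ$qrrR

Derivation:
All 14 rotations (rotation i = S[i:]+S[:i]):
  rot[0] = qrrRQRQQRQRqQ$
  rot[1] = rrRQRQQRQRqQ$q
  rot[2] = rRQRQQRQRqQ$qr
  rot[3] = RQRQQRQRqQ$qrr
  rot[4] = QRQQRQRqQ$qrrR
  rot[5] = RQQRQRqQ$qrrRQ
  rot[6] = QQRQRqQ$qrrRQR
  rot[7] = QRQRqQ$qrrRQRQ
  rot[8] = RQRqQ$qrrRQRQQ
  rot[9] = QRqQ$qrrRQRQQR
  rot[10] = RqQ$qrrRQRQQRQ
  rot[11] = qQ$qrrRQRQQRQR
  rot[12] = Q$qrrRQRQQRQRq
  rot[13] = $qrrRQRQQRQRqQ
Sorted (with $ < everything):
  sorted[0] = $qrrRQRQQRQRqQ
  sorted[1] = Q$qrrRQRQQRQRq
  sorted[2] = QQRQRqQ$qrrRQR
  sorted[3] = QRQQRQRqQ$qrrR
  sorted[4] = QRQRqQ$qrrRQRQ
  sorted[5] = QRqQ$qrrRQRQQR
  sorted[6] = RQQRQRqQ$qrrRQ
  sorted[7] = RQRQQRQRqQ$qrr
  sorted[8] = RQRqQ$qrrRQRQQ
  sorted[9] = RqQ$qrrRQRQQRQ
  sorted[10] = qQ$qrrRQRQQRQR
  sorted[11] = qrrRQRQQRQRqQ$
  sorted[12] = rRQRQQRQRqQ$qr
  sorted[13] = rrRQRQQRQRqQ$q
sorted[3] = QRQQRQRqQ$qrrR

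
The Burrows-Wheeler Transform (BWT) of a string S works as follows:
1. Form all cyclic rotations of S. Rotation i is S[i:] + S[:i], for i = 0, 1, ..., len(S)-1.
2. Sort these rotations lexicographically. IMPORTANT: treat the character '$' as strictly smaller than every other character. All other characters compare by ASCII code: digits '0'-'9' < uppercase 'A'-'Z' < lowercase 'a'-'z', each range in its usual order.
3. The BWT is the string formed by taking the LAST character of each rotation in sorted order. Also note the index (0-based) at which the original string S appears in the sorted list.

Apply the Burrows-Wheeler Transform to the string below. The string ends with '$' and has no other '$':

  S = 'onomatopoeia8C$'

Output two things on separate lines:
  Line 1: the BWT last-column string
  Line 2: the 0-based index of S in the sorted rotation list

All 15 rotations (rotation i = S[i:]+S[:i]):
  rot[0] = onomatopoeia8C$
  rot[1] = nomatopoeia8C$o
  rot[2] = omatopoeia8C$on
  rot[3] = matopoeia8C$ono
  rot[4] = atopoeia8C$onom
  rot[5] = topoeia8C$onoma
  rot[6] = opoeia8C$onomat
  rot[7] = poeia8C$onomato
  rot[8] = oeia8C$onomatop
  rot[9] = eia8C$onomatopo
  rot[10] = ia8C$onomatopoe
  rot[11] = a8C$onomatopoei
  rot[12] = 8C$onomatopoeia
  rot[13] = C$onomatopoeia8
  rot[14] = $onomatopoeia8C
Sorted (with $ < everything):
  sorted[0] = $onomatopoeia8C  (last char: 'C')
  sorted[1] = 8C$onomatopoeia  (last char: 'a')
  sorted[2] = C$onomatopoeia8  (last char: '8')
  sorted[3] = a8C$onomatopoei  (last char: 'i')
  sorted[4] = atopoeia8C$onom  (last char: 'm')
  sorted[5] = eia8C$onomatopo  (last char: 'o')
  sorted[6] = ia8C$onomatopoe  (last char: 'e')
  sorted[7] = matopoeia8C$ono  (last char: 'o')
  sorted[8] = nomatopoeia8C$o  (last char: 'o')
  sorted[9] = oeia8C$onomatop  (last char: 'p')
  sorted[10] = omatopoeia8C$on  (last char: 'n')
  sorted[11] = onomatopoeia8C$  (last char: '$')
  sorted[12] = opoeia8C$onomat  (last char: 't')
  sorted[13] = poeia8C$onomato  (last char: 'o')
  sorted[14] = topoeia8C$onoma  (last char: 'a')
Last column: Ca8imoeoopn$toa
Original string S is at sorted index 11

Answer: Ca8imoeoopn$toa
11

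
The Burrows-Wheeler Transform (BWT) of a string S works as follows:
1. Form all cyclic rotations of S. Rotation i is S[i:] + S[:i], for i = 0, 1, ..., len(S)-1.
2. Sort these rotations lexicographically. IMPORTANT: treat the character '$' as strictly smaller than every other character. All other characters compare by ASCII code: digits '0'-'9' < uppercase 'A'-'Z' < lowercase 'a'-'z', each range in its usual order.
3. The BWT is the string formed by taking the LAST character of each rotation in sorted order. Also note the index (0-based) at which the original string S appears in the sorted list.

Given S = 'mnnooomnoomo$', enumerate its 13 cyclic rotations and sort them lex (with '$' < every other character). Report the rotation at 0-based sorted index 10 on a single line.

All 13 rotations (rotation i = S[i:]+S[:i]):
  rot[0] = mnnooomnoomo$
  rot[1] = nnooomnoomo$m
  rot[2] = nooomnoomo$mn
  rot[3] = ooomnoomo$mnn
  rot[4] = oomnoomo$mnno
  rot[5] = omnoomo$mnnoo
  rot[6] = mnoomo$mnnooo
  rot[7] = noomo$mnnooom
  rot[8] = oomo$mnnooomn
  rot[9] = omo$mnnooomno
  rot[10] = mo$mnnooomnoo
  rot[11] = o$mnnooomnoom
  rot[12] = $mnnooomnoomo
Sorted (with $ < everything):
  sorted[0] = $mnnooomnoomo
  sorted[1] = mnnooomnoomo$
  sorted[2] = mnoomo$mnnooo
  sorted[3] = mo$mnnooomnoo
  sorted[4] = nnooomnoomo$m
  sorted[5] = noomo$mnnooom
  sorted[6] = nooomnoomo$mn
  sorted[7] = o$mnnooomnoom
  sorted[8] = omnoomo$mnnoo
  sorted[9] = omo$mnnooomno
  sorted[10] = oomnoomo$mnno
  sorted[11] = oomo$mnnooomn
  sorted[12] = ooomnoomo$mnn
sorted[10] = oomnoomo$mnno

Answer: oomnoomo$mnno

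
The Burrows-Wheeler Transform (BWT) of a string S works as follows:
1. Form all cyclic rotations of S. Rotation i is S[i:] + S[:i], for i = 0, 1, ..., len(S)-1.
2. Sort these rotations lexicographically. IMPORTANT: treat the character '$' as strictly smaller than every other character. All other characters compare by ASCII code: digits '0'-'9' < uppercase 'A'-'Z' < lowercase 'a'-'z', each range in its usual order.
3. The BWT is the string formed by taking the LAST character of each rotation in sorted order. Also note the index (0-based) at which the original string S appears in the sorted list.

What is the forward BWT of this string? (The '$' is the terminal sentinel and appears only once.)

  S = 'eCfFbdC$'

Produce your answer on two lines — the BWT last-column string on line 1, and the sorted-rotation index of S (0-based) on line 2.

Answer: CdefFb$C
6

Derivation:
All 8 rotations (rotation i = S[i:]+S[:i]):
  rot[0] = eCfFbdC$
  rot[1] = CfFbdC$e
  rot[2] = fFbdC$eC
  rot[3] = FbdC$eCf
  rot[4] = bdC$eCfF
  rot[5] = dC$eCfFb
  rot[6] = C$eCfFbd
  rot[7] = $eCfFbdC
Sorted (with $ < everything):
  sorted[0] = $eCfFbdC  (last char: 'C')
  sorted[1] = C$eCfFbd  (last char: 'd')
  sorted[2] = CfFbdC$e  (last char: 'e')
  sorted[3] = FbdC$eCf  (last char: 'f')
  sorted[4] = bdC$eCfF  (last char: 'F')
  sorted[5] = dC$eCfFb  (last char: 'b')
  sorted[6] = eCfFbdC$  (last char: '$')
  sorted[7] = fFbdC$eC  (last char: 'C')
Last column: CdefFb$C
Original string S is at sorted index 6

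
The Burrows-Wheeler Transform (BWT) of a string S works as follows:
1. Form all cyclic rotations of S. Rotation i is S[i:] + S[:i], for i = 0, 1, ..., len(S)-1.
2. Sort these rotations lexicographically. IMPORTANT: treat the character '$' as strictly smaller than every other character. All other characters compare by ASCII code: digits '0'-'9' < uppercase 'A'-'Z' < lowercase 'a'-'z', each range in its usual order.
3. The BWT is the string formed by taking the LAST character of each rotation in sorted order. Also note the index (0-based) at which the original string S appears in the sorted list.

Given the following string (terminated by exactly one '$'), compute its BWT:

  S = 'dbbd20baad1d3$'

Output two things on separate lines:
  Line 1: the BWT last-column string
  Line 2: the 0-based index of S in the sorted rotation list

Answer: 32dddba0dbab1$
13

Derivation:
All 14 rotations (rotation i = S[i:]+S[:i]):
  rot[0] = dbbd20baad1d3$
  rot[1] = bbd20baad1d3$d
  rot[2] = bd20baad1d3$db
  rot[3] = d20baad1d3$dbb
  rot[4] = 20baad1d3$dbbd
  rot[5] = 0baad1d3$dbbd2
  rot[6] = baad1d3$dbbd20
  rot[7] = aad1d3$dbbd20b
  rot[8] = ad1d3$dbbd20ba
  rot[9] = d1d3$dbbd20baa
  rot[10] = 1d3$dbbd20baad
  rot[11] = d3$dbbd20baad1
  rot[12] = 3$dbbd20baad1d
  rot[13] = $dbbd20baad1d3
Sorted (with $ < everything):
  sorted[0] = $dbbd20baad1d3  (last char: '3')
  sorted[1] = 0baad1d3$dbbd2  (last char: '2')
  sorted[2] = 1d3$dbbd20baad  (last char: 'd')
  sorted[3] = 20baad1d3$dbbd  (last char: 'd')
  sorted[4] = 3$dbbd20baad1d  (last char: 'd')
  sorted[5] = aad1d3$dbbd20b  (last char: 'b')
  sorted[6] = ad1d3$dbbd20ba  (last char: 'a')
  sorted[7] = baad1d3$dbbd20  (last char: '0')
  sorted[8] = bbd20baad1d3$d  (last char: 'd')
  sorted[9] = bd20baad1d3$db  (last char: 'b')
  sorted[10] = d1d3$dbbd20baa  (last char: 'a')
  sorted[11] = d20baad1d3$dbb  (last char: 'b')
  sorted[12] = d3$dbbd20baad1  (last char: '1')
  sorted[13] = dbbd20baad1d3$  (last char: '$')
Last column: 32dddba0dbab1$
Original string S is at sorted index 13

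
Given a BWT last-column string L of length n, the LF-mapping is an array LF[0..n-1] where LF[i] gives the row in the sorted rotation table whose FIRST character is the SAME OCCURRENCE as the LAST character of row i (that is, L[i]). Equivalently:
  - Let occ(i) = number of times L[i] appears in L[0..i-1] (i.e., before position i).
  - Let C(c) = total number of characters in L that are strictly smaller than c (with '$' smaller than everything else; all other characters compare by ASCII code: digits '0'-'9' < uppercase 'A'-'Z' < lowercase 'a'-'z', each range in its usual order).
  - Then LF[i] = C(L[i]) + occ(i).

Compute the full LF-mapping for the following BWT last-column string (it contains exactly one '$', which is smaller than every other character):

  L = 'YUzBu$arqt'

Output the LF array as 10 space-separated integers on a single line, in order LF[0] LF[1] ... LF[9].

Answer: 3 2 9 1 8 0 4 6 5 7

Derivation:
Char counts: '$':1, 'B':1, 'U':1, 'Y':1, 'a':1, 'q':1, 'r':1, 't':1, 'u':1, 'z':1
C (first-col start): C('$')=0, C('B')=1, C('U')=2, C('Y')=3, C('a')=4, C('q')=5, C('r')=6, C('t')=7, C('u')=8, C('z')=9
L[0]='Y': occ=0, LF[0]=C('Y')+0=3+0=3
L[1]='U': occ=0, LF[1]=C('U')+0=2+0=2
L[2]='z': occ=0, LF[2]=C('z')+0=9+0=9
L[3]='B': occ=0, LF[3]=C('B')+0=1+0=1
L[4]='u': occ=0, LF[4]=C('u')+0=8+0=8
L[5]='$': occ=0, LF[5]=C('$')+0=0+0=0
L[6]='a': occ=0, LF[6]=C('a')+0=4+0=4
L[7]='r': occ=0, LF[7]=C('r')+0=6+0=6
L[8]='q': occ=0, LF[8]=C('q')+0=5+0=5
L[9]='t': occ=0, LF[9]=C('t')+0=7+0=7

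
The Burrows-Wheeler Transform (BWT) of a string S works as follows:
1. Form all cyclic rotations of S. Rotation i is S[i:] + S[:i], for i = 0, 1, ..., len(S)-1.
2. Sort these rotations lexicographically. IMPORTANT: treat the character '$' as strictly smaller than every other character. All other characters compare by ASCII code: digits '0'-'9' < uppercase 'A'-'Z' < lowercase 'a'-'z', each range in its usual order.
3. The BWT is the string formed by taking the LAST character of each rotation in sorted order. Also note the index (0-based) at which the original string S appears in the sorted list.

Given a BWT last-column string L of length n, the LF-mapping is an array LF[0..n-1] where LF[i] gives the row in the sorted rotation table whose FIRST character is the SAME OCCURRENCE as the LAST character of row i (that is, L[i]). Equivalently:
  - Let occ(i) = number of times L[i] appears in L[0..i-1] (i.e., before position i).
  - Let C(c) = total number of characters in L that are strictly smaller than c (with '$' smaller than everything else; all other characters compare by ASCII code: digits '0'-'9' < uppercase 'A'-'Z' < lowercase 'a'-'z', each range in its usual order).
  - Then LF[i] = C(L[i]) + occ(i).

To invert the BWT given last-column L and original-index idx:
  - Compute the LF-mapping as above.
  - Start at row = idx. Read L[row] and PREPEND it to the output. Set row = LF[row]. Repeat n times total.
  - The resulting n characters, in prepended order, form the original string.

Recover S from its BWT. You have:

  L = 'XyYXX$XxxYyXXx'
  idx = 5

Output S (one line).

Answer: XxyxYxYXXXXyX$

Derivation:
LF mapping: 1 12 7 2 3 0 4 9 10 8 13 5 6 11
Walk LF starting at row 5, prepending L[row]:
  step 1: row=5, L[5]='$', prepend. Next row=LF[5]=0
  step 2: row=0, L[0]='X', prepend. Next row=LF[0]=1
  step 3: row=1, L[1]='y', prepend. Next row=LF[1]=12
  step 4: row=12, L[12]='X', prepend. Next row=LF[12]=6
  step 5: row=6, L[6]='X', prepend. Next row=LF[6]=4
  step 6: row=4, L[4]='X', prepend. Next row=LF[4]=3
  step 7: row=3, L[3]='X', prepend. Next row=LF[3]=2
  step 8: row=2, L[2]='Y', prepend. Next row=LF[2]=7
  step 9: row=7, L[7]='x', prepend. Next row=LF[7]=9
  step 10: row=9, L[9]='Y', prepend. Next row=LF[9]=8
  step 11: row=8, L[8]='x', prepend. Next row=LF[8]=10
  step 12: row=10, L[10]='y', prepend. Next row=LF[10]=13
  step 13: row=13, L[13]='x', prepend. Next row=LF[13]=11
  step 14: row=11, L[11]='X', prepend. Next row=LF[11]=5
Reversed output: XxyxYxYXXXXyX$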